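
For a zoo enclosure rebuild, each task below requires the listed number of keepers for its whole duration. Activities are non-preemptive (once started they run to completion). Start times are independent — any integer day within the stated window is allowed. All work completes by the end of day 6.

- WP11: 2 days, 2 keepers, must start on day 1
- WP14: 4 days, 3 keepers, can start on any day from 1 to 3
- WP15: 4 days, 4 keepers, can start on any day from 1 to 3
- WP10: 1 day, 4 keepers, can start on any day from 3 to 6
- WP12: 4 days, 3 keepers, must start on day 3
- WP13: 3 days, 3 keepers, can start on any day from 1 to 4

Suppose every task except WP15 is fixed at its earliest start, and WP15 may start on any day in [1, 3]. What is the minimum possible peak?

17

WP15@1: d1:12  d2:12  d3:17  d4:10  d5:3  d6:3 → peak 17
WP15@2: d1:8  d2:12  d3:17  d4:10  d5:7  d6:3 → peak 17
WP15@3: d1:8  d2:8  d3:17  d4:10  d5:7  d6:7 → peak 17
Best is WP15@1, peak 17.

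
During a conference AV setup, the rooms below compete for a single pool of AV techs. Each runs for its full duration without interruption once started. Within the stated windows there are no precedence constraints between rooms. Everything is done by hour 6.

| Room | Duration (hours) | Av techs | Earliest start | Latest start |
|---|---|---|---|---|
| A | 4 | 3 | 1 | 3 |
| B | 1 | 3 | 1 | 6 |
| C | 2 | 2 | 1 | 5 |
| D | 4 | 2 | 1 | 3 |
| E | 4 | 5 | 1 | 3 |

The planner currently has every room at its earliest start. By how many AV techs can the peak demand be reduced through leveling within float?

5

Early-start peak: h1:15  h2:12  h3:10  h4:10  h5:0  h6:0 ⇒ 15.
Leveled (A@1, B@1, C@1, D@1, E@3): h1:10  h2:7  h3:10  h4:10  h5:5  h6:5 ⇒ 10.
Reduction 15 − 10 = 5.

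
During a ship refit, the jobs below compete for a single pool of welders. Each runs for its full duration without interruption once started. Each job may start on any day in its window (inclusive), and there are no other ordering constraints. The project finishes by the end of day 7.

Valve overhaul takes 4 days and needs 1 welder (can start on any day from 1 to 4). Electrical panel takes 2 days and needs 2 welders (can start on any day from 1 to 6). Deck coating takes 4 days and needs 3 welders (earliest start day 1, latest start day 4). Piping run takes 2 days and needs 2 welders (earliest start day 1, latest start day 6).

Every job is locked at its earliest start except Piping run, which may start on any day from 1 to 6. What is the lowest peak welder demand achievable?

6

Piping run@1: d1:8  d2:8  d3:4  d4:4  d5:0  d6:0  d7:0 → peak 8
Piping run@2: d1:6  d2:8  d3:6  d4:4  d5:0  d6:0  d7:0 → peak 8
Piping run@3: d1:6  d2:6  d3:6  d4:6  d5:0  d6:0  d7:0 → peak 6
Piping run@4: d1:6  d2:6  d3:4  d4:6  d5:2  d6:0  d7:0 → peak 6
Piping run@5: d1:6  d2:6  d3:4  d4:4  d5:2  d6:2  d7:0 → peak 6
Piping run@6: d1:6  d2:6  d3:4  d4:4  d5:0  d6:2  d7:2 → peak 6
Best is Piping run@3, peak 6.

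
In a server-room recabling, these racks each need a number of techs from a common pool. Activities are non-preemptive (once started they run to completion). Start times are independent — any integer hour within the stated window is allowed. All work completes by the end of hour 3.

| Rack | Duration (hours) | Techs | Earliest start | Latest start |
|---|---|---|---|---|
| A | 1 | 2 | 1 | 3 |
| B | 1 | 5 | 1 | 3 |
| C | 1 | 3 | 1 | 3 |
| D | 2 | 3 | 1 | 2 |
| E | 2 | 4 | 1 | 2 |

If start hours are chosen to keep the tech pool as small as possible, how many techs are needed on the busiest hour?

9

Early-start (A@1, B@1, C@1, D@1, E@1) gives peak 17: h1:17  h2:7  h3:0.
Shift B→3, E→2.
Schedule A@1, B@3, C@1, D@1, E@2: h1:8  h2:7  h3:9 — peak 9.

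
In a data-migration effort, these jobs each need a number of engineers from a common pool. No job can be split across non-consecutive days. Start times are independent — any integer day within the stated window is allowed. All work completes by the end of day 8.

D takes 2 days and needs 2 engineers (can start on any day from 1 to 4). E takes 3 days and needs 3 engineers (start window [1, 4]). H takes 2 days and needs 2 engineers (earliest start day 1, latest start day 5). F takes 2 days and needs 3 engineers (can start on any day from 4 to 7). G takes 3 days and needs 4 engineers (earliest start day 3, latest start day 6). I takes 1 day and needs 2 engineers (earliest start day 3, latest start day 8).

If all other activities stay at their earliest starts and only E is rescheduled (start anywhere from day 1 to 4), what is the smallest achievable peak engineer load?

E@1: d1:7  d2:7  d3:9  d4:7  d5:7  d6:0  d7:0  d8:0 → peak 9
E@2: d1:4  d2:7  d3:9  d4:10  d5:7  d6:0  d7:0  d8:0 → peak 10
E@3: d1:4  d2:4  d3:9  d4:10  d5:10  d6:0  d7:0  d8:0 → peak 10
E@4: d1:4  d2:4  d3:6  d4:10  d5:10  d6:3  d7:0  d8:0 → peak 10
Best is E@1, peak 9.

9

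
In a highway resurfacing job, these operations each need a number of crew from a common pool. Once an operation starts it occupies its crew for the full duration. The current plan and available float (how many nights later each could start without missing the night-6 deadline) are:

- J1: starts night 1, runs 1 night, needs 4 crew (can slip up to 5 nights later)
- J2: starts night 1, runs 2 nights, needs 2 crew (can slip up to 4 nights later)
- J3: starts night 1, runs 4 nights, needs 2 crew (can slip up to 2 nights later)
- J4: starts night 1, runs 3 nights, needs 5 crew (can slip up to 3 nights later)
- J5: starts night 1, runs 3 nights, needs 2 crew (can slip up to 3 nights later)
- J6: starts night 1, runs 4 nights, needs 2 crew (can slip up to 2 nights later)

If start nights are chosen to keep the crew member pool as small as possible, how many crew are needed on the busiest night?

Early-start (J1@1, J2@1, J3@1, J4@1, J5@1, J6@1) gives peak 17: n1:17  n2:13  n3:11  n4:4  n5:0  n6:0.
Shift J3→2, J4→4, J6→2.
Schedule J1@1, J2@1, J3@2, J4@4, J5@1, J6@2: n1:8  n2:8  n3:6  n4:9  n5:9  n6:5 — peak 9.

9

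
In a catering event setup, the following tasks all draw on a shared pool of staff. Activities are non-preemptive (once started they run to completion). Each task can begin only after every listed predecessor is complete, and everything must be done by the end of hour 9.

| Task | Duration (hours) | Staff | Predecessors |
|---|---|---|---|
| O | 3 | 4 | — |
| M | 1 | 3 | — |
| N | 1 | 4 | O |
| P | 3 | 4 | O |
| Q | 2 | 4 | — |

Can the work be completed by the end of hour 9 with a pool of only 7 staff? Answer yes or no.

yes

Schedule O@1, M@1, N@4, P@5, Q@8: h1:7  h2:4  h3:4  h4:4  h5:4  h6:4  h7:4  h8:4  h9:4 — peak 7 ≤ 7.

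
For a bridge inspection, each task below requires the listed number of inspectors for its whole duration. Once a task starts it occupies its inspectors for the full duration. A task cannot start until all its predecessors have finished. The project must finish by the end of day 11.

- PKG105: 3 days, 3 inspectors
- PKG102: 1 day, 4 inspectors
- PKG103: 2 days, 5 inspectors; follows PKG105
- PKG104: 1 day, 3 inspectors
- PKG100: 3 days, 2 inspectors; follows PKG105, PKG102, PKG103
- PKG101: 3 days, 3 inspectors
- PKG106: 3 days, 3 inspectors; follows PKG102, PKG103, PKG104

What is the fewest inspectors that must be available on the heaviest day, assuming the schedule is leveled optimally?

Early-start (PKG105@1, PKG102@1, PKG103@4, PKG104@1, PKG100@6, PKG101@1, PKG106@6) gives peak 13: d1:13  d2:6  d3:6  d4:5  d5:5  d6:5  d7:5  d8:5  d9:0  d10:0  d11:0.
Shift PKG102→4, PKG103→5, PKG104→7, PKG100→7, PKG106→8.
Schedule PKG105@1, PKG102@4, PKG103@5, PKG104@7, PKG100@7, PKG101@1, PKG106@8: d1:6  d2:6  d3:6  d4:4  d5:5  d6:5  d7:5  d8:5  d9:5  d10:3  d11:0 — peak 6.

6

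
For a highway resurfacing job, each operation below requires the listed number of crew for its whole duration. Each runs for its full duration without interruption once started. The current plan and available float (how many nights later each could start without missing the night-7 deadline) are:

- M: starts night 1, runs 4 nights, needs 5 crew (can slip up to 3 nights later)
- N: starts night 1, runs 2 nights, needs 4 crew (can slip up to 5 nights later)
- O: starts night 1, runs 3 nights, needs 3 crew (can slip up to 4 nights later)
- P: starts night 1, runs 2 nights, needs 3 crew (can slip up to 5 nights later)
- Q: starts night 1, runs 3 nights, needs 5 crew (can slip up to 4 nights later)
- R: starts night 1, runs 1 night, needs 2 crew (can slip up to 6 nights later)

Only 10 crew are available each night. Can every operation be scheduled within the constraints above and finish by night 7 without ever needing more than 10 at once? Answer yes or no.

Schedule M@1, N@1, O@3, P@6, Q@5, R@3: n1:9  n2:9  n3:10  n4:8  n5:8  n6:8  n7:8 — peak 10 ≤ 10.

yes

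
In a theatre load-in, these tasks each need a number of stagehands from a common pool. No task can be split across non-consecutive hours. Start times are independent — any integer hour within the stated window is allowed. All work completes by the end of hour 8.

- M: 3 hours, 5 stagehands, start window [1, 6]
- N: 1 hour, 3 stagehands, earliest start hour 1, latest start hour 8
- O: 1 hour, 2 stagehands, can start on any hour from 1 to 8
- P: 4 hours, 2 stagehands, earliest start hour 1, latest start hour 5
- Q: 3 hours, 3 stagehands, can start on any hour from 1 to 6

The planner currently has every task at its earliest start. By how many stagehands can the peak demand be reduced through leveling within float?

Early-start peak: h1:15  h2:10  h3:10  h4:2  h5:0  h6:0  h7:0  h8:0 ⇒ 15.
Leveled (M@1, N@4, O@4, P@5, Q@5): h1:5  h2:5  h3:5  h4:5  h5:5  h6:5  h7:5  h8:2 ⇒ 5.
Reduction 15 − 5 = 10.

10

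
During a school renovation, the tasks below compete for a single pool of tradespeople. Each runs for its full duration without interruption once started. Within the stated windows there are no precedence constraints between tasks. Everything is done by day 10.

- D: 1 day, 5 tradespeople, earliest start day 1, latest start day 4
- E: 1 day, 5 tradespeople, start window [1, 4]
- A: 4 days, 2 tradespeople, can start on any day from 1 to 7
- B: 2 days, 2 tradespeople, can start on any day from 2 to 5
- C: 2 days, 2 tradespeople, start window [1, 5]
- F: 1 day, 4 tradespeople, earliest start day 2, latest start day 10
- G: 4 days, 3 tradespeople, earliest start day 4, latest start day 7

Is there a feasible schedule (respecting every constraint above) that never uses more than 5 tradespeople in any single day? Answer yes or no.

Schedule D@1, E@2, A@5, B@3, C@3, F@9, G@5: d1:5  d2:5  d3:4  d4:4  d5:5  d6:5  d7:5  d8:5  d9:4  d10:0 — peak 5 ≤ 5.

yes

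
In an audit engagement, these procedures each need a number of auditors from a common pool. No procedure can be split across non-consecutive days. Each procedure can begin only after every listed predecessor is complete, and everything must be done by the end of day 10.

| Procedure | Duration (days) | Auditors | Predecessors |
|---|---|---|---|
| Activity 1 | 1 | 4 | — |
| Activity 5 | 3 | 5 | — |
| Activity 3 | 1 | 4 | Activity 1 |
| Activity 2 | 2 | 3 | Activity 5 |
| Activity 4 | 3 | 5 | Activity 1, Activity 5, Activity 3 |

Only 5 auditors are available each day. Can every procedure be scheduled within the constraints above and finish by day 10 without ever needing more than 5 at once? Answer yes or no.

yes

Schedule Activity 1@1, Activity 5@2, Activity 3@5, Activity 2@6, Activity 4@8: d1:4  d2:5  d3:5  d4:5  d5:4  d6:3  d7:3  d8:5  d9:5  d10:5 — peak 5 ≤ 5.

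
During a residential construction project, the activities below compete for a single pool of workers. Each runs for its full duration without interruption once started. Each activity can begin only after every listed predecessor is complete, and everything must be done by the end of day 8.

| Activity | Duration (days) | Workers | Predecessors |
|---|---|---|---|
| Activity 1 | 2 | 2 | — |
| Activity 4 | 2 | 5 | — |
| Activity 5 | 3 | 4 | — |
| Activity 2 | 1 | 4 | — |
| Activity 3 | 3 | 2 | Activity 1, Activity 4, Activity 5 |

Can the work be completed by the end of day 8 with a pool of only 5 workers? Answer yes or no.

no

The minimum achievable peak is 6; 5 < 6, so no feasible schedule stays within the cap.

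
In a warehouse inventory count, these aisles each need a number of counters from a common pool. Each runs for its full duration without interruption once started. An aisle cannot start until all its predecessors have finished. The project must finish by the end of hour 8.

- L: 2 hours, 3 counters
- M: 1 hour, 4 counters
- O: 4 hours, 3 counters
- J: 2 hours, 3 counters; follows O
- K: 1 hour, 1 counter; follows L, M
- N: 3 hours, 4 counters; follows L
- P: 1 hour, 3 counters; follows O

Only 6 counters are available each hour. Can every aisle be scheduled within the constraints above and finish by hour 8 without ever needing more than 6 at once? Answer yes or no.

no

The minimum achievable peak is 7; 6 < 7, so no feasible schedule stays within the cap.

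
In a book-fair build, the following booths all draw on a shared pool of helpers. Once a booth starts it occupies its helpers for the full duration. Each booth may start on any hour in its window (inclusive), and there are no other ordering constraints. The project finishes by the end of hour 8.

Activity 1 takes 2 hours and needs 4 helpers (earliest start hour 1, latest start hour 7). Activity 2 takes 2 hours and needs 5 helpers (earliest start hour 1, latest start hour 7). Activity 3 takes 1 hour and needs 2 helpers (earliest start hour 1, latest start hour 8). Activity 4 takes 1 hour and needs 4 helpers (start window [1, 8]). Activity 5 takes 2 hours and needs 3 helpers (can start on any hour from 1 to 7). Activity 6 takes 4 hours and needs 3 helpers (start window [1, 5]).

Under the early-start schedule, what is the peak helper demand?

Early-start schedule: Activity 1@1, Activity 2@1, Activity 3@1, Activity 4@1, Activity 5@1, Activity 6@1.
Load per hour: hour 1: 21, hour 2: 15, hour 3: 3, hour 4: 3, hour 5: 0, hour 6: 0, hour 7: 0, hour 8: 0.
Peak is 21.

21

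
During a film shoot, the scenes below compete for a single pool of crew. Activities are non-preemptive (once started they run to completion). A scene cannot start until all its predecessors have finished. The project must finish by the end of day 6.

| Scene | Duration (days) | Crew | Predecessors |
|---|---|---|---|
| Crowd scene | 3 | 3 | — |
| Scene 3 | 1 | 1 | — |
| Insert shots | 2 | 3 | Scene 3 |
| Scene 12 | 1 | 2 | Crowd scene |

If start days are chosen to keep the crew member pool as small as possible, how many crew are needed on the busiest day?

Early-start (Crowd scene@1, Scene 3@1, Insert shots@2, Scene 12@4) gives peak 6: d1:4  d2:6  d3:6  d4:2  d5:0  d6:0.
Shift Scene 3→4, Insert shots→5.
Schedule Crowd scene@1, Scene 3@4, Insert shots@5, Scene 12@4: d1:3  d2:3  d3:3  d4:3  d5:3  d6:3 — peak 3.
Total crew member-days = 18 over 6 days ⇒ peak ≥ ⌈18/6⌉ = 3, so 3 is optimal.

3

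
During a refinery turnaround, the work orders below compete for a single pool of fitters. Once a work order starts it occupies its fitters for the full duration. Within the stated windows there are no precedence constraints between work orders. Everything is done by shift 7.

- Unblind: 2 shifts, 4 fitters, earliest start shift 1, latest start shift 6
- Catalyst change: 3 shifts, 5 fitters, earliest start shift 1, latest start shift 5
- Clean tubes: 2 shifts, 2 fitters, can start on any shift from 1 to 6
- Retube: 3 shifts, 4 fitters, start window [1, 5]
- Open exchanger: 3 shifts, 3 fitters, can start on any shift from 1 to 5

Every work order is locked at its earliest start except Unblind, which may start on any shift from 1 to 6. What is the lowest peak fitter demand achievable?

14

Unblind@1: s1:18  s2:18  s3:12  s4:0  s5:0  s6:0  s7:0 → peak 18
Unblind@2: s1:14  s2:18  s3:16  s4:0  s5:0  s6:0  s7:0 → peak 18
Unblind@3: s1:14  s2:14  s3:16  s4:4  s5:0  s6:0  s7:0 → peak 16
Unblind@4: s1:14  s2:14  s3:12  s4:4  s5:4  s6:0  s7:0 → peak 14
Unblind@5: s1:14  s2:14  s3:12  s4:0  s5:4  s6:4  s7:0 → peak 14
Unblind@6: s1:14  s2:14  s3:12  s4:0  s5:0  s6:4  s7:4 → peak 14
Best is Unblind@4, peak 14.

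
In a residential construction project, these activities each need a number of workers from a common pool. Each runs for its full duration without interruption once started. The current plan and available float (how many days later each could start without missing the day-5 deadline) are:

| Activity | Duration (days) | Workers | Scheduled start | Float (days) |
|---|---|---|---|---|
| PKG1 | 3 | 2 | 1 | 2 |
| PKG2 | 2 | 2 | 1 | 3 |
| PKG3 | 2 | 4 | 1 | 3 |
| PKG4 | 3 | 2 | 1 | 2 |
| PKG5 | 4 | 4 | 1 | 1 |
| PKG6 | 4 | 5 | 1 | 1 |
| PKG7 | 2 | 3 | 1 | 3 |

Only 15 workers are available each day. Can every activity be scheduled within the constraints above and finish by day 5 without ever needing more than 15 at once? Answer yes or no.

no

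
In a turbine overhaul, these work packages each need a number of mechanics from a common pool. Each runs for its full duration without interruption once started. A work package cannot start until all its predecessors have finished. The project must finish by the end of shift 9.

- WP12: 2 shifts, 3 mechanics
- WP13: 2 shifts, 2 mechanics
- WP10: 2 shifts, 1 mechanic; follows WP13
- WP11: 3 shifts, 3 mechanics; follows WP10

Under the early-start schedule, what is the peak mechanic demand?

5

Early-start schedule: WP12@1, WP13@1, WP10@3, WP11@5.
Load per shift: shift 1: 5, shift 2: 5, shift 3: 1, shift 4: 1, shift 5: 3, shift 6: 3, shift 7: 3, shift 8: 0, shift 9: 0.
Peak is 5.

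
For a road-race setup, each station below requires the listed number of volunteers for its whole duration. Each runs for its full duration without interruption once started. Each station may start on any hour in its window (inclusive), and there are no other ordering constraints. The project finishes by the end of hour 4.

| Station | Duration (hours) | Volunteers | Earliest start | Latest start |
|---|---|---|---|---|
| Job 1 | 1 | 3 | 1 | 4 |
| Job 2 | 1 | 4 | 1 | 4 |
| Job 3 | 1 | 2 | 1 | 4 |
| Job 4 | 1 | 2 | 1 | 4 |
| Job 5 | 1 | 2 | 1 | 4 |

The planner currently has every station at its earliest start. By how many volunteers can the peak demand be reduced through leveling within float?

9

Early-start peak: h1:13  h2:0  h3:0  h4:0 ⇒ 13.
Leveled (Job 1@1, Job 2@2, Job 3@3, Job 4@3, Job 5@4): h1:3  h2:4  h3:4  h4:2 ⇒ 4.
Reduction 13 − 4 = 9.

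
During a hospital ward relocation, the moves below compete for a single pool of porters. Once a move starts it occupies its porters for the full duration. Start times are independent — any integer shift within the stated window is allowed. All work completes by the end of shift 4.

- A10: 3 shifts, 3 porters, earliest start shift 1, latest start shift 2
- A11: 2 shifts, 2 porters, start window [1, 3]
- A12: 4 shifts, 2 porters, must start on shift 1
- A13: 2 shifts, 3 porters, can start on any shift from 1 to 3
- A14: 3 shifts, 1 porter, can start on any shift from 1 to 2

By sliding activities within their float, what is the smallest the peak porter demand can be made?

Early-start (A10@1, A11@1, A12@1, A13@1, A14@1) gives peak 11: s1:11  s2:11  s3:6  s4:2.
Shift A13→3.
Schedule A10@1, A11@1, A12@1, A13@3, A14@1: s1:8  s2:8  s3:9  s4:5 — peak 9.

9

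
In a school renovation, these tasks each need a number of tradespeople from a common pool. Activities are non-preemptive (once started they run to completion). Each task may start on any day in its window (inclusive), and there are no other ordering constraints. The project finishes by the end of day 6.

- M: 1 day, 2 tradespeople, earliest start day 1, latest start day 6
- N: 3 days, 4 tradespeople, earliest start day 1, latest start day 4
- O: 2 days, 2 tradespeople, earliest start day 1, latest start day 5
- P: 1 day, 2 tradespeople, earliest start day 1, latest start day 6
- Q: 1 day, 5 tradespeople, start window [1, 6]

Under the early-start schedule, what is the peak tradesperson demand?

Early-start schedule: M@1, N@1, O@1, P@1, Q@1.
Load per day: day 1: 15, day 2: 6, day 3: 4, day 4: 0, day 5: 0, day 6: 0.
Peak is 15.

15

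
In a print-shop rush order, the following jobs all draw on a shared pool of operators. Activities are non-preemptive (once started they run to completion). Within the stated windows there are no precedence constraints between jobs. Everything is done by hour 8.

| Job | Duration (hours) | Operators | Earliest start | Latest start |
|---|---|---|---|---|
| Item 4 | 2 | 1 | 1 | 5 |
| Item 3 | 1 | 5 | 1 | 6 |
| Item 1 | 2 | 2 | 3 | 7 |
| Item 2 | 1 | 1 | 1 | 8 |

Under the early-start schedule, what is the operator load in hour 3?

2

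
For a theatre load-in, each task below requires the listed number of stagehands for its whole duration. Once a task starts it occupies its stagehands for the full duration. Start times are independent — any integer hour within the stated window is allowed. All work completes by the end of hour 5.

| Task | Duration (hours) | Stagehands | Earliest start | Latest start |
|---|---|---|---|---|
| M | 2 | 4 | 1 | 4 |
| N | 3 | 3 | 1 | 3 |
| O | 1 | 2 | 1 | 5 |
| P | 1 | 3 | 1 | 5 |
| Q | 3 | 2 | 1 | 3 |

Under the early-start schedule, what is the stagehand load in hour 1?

At early start, hour 1 has: M, N, O, P, Q.
Demand: 4 + 3 + 2 + 3 + 2 = 14.

14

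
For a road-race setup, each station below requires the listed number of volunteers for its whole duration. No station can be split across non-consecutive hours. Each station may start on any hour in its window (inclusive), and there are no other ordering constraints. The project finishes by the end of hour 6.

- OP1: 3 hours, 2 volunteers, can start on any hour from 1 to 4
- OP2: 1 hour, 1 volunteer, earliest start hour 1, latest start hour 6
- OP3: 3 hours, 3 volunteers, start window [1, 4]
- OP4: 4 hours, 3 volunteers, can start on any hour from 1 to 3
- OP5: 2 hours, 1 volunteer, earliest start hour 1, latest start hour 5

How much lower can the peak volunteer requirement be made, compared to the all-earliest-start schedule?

Early-start peak: h1:10  h2:9  h3:8  h4:3  h5:0  h6:0 ⇒ 10.
Leveled (OP1@1, OP2@1, OP3@4, OP4@1, OP5@2): h1:6  h2:6  h3:6  h4:6  h5:3  h6:3 ⇒ 6.
Reduction 10 − 6 = 4.

4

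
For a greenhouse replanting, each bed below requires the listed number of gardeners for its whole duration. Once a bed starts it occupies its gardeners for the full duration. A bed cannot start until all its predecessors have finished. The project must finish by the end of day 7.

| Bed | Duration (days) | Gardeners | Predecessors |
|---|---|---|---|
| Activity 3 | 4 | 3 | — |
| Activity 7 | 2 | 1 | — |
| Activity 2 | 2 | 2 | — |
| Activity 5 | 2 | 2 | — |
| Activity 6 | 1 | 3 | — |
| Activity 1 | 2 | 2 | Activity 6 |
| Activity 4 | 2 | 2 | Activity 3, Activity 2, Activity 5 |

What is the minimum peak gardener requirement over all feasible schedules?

5

Early-start (Activity 3@1, Activity 7@1, Activity 2@1, Activity 5@1, Activity 6@1, Activity 1@2, Activity 4@5) gives peak 11: d1:11  d2:10  d3:5  d4:3  d5:2  d6:2  d7:0.
Shift Activity 7→5, Activity 5→3, Activity 6→5, Activity 1→6, Activity 4→6.
Schedule Activity 3@1, Activity 7@5, Activity 2@1, Activity 5@3, Activity 6@5, Activity 1@6, Activity 4@6: d1:5  d2:5  d3:5  d4:5  d5:4  d6:5  d7:4 — peak 5.
Total gardener-days = 33 over 7 days ⇒ peak ≥ ⌈33/7⌉ = 5, so 5 is optimal.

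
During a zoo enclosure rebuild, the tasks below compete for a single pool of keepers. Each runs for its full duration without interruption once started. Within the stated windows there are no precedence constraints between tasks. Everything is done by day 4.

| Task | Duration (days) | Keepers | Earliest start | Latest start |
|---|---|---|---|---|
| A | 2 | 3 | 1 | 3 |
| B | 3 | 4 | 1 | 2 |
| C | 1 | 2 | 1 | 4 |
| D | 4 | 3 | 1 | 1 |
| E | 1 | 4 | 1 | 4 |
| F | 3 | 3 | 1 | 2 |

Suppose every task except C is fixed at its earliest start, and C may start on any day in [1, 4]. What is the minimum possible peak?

17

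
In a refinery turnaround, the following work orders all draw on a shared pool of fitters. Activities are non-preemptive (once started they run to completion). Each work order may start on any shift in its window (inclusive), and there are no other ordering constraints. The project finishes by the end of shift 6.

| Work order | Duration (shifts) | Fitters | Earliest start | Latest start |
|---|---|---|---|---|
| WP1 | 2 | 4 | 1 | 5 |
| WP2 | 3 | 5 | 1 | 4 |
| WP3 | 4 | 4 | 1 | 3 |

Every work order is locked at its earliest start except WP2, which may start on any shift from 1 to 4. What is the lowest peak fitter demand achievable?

WP2@1: s1:13  s2:13  s3:9  s4:4  s5:0  s6:0 → peak 13
WP2@2: s1:8  s2:13  s3:9  s4:9  s5:0  s6:0 → peak 13
WP2@3: s1:8  s2:8  s3:9  s4:9  s5:5  s6:0 → peak 9
WP2@4: s1:8  s2:8  s3:4  s4:9  s5:5  s6:5 → peak 9
Best is WP2@3, peak 9.

9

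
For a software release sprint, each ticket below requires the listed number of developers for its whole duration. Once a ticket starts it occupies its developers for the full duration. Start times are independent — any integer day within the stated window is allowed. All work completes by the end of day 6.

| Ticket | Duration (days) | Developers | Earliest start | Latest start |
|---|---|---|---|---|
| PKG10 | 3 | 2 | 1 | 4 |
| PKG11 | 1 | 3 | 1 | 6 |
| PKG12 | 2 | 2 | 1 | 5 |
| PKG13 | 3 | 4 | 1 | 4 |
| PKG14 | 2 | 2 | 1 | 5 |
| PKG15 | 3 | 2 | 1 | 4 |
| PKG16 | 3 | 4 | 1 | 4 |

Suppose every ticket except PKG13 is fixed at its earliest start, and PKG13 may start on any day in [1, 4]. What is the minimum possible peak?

15

PKG13@1: d1:19  d2:16  d3:12  d4:0  d5:0  d6:0 → peak 19
PKG13@2: d1:15  d2:16  d3:12  d4:4  d5:0  d6:0 → peak 16
PKG13@3: d1:15  d2:12  d3:12  d4:4  d5:4  d6:0 → peak 15
PKG13@4: d1:15  d2:12  d3:8  d4:4  d5:4  d6:4 → peak 15
Best is PKG13@3, peak 15.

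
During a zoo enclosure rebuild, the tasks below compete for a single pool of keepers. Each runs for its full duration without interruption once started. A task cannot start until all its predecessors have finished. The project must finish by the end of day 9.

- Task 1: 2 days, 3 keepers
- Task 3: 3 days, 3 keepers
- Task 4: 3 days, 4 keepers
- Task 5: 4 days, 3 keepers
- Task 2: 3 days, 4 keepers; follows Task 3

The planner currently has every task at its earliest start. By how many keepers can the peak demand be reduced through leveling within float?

6

Early-start peak: d1:13  d2:13  d3:10  d4:7  d5:4  d6:4  d7:0  d8:0  d9:0 ⇒ 13.
Leveled (Task 1@1, Task 3@1, Task 4@3, Task 5@4, Task 2@6): d1:6  d2:6  d3:7  d4:7  d5:7  d6:7  d7:7  d8:4  d9:0 ⇒ 7.
Reduction 13 − 7 = 6.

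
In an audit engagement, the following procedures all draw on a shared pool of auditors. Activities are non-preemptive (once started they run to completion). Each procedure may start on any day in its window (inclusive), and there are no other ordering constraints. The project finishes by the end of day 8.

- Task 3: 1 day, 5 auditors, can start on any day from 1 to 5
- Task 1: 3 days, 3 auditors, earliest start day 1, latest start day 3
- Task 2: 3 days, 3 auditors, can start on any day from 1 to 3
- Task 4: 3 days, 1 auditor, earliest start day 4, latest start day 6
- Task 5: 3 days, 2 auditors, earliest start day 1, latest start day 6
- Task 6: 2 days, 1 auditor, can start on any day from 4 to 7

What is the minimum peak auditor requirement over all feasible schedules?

Early-start (Task 3@1, Task 1@1, Task 2@1, Task 4@4, Task 5@1, Task 6@4) gives peak 13: d1:13  d2:8  d3:8  d4:2  d5:2  d6:1  d7:0  d8:0.
Shift Task 1→2, Task 2→2, Task 4→5, Task 5→5, Task 6→5.
Schedule Task 3@1, Task 1@2, Task 2@2, Task 4@5, Task 5@5, Task 6@5: d1:5  d2:6  d3:6  d4:6  d5:4  d6:4  d7:3  d8:0 — peak 6.

6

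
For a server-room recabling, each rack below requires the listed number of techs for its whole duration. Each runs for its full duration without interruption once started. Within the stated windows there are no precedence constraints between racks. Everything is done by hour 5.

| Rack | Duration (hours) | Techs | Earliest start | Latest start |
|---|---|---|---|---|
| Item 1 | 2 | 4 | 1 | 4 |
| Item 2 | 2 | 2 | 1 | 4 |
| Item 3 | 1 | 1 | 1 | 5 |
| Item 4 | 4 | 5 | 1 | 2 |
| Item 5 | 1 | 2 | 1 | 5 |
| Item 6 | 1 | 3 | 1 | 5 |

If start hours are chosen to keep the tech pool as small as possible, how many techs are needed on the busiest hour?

Early-start (Item 1@1, Item 2@1, Item 3@1, Item 4@1, Item 5@1, Item 6@1) gives peak 17: h1:17  h2:11  h3:5  h4:5  h5:0.
Shift Item 2→3, Item 4→2, Item 6→5.
Schedule Item 1@1, Item 2@3, Item 3@1, Item 4@2, Item 5@1, Item 6@5: h1:7  h2:9  h3:7  h4:7  h5:8 — peak 9.

9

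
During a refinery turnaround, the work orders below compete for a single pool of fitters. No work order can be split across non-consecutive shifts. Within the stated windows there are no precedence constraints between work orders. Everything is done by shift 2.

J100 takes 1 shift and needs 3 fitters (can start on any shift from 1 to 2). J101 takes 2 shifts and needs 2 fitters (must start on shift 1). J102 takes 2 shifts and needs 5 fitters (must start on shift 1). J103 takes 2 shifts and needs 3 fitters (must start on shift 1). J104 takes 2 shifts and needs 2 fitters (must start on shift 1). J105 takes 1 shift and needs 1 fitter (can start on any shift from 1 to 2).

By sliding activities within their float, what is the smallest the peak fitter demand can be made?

15

Early-start (J100@1, J101@1, J102@1, J103@1, J104@1, J105@1) gives peak 16: s1:16  s2:12.
Shift J105→2.
Schedule J100@1, J101@1, J102@1, J103@1, J104@1, J105@2: s1:15  s2:13 — peak 15.
No arrangement of the 4 feasible schedules does better.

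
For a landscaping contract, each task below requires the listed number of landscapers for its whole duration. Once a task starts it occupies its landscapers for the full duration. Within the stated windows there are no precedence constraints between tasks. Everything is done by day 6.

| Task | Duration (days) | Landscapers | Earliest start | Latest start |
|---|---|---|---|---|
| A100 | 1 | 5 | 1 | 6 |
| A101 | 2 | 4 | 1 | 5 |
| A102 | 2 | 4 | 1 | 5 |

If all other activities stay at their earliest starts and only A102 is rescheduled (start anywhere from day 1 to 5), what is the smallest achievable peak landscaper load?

A102@1: d1:13  d2:8  d3:0  d4:0  d5:0  d6:0 → peak 13
A102@2: d1:9  d2:8  d3:4  d4:0  d5:0  d6:0 → peak 9
A102@3: d1:9  d2:4  d3:4  d4:4  d5:0  d6:0 → peak 9
A102@4: d1:9  d2:4  d3:0  d4:4  d5:4  d6:0 → peak 9
A102@5: d1:9  d2:4  d3:0  d4:0  d5:4  d6:4 → peak 9
Best is A102@2, peak 9.

9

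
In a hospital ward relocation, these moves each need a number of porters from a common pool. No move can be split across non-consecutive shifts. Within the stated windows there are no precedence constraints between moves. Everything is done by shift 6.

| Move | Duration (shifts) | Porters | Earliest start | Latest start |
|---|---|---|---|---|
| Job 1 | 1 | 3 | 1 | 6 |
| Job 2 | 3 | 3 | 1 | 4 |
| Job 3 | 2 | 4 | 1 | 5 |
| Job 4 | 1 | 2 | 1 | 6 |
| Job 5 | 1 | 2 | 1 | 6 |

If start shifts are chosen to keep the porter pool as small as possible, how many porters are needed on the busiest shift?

5

Early-start (Job 1@1, Job 2@1, Job 3@1, Job 4@1, Job 5@1) gives peak 14: s1:14  s2:7  s3:3  s4:0  s5:0  s6:0.
Shift Job 2→2, Job 3→5, Job 5→2.
Schedule Job 1@1, Job 2@2, Job 3@5, Job 4@1, Job 5@2: s1:5  s2:5  s3:3  s4:3  s5:4  s6:4 — peak 5.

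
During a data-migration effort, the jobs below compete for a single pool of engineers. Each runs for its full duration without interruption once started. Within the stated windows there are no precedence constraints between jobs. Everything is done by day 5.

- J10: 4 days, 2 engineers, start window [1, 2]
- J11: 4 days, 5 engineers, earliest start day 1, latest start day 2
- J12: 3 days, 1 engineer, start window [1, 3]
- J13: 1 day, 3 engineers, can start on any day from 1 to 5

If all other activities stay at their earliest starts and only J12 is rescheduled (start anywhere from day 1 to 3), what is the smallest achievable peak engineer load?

J12@1: d1:11  d2:8  d3:8  d4:7  d5:0 → peak 11
J12@2: d1:10  d2:8  d3:8  d4:8  d5:0 → peak 10
J12@3: d1:10  d2:7  d3:8  d4:8  d5:1 → peak 10
Best is J12@2, peak 10.

10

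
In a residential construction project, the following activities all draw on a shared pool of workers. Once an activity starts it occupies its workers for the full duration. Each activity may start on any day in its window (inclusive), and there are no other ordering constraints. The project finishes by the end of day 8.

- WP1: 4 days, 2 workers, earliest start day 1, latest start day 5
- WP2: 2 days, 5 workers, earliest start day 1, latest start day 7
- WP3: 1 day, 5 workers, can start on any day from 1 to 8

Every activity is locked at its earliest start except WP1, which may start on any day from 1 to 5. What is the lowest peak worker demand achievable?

WP1@1: d1:12  d2:7  d3:2  d4:2  d5:0  d6:0  d7:0  d8:0 → peak 12
WP1@2: d1:10  d2:7  d3:2  d4:2  d5:2  d6:0  d7:0  d8:0 → peak 10
WP1@3: d1:10  d2:5  d3:2  d4:2  d5:2  d6:2  d7:0  d8:0 → peak 10
WP1@4: d1:10  d2:5  d3:0  d4:2  d5:2  d6:2  d7:2  d8:0 → peak 10
WP1@5: d1:10  d2:5  d3:0  d4:0  d5:2  d6:2  d7:2  d8:2 → peak 10
Best is WP1@2, peak 10.

10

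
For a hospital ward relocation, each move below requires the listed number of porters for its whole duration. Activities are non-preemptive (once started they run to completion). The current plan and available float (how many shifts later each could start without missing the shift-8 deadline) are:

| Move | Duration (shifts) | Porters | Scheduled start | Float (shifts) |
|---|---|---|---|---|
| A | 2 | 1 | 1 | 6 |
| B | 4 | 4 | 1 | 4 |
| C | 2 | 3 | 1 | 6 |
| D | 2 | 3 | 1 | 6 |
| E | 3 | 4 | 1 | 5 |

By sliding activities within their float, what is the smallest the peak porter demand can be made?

7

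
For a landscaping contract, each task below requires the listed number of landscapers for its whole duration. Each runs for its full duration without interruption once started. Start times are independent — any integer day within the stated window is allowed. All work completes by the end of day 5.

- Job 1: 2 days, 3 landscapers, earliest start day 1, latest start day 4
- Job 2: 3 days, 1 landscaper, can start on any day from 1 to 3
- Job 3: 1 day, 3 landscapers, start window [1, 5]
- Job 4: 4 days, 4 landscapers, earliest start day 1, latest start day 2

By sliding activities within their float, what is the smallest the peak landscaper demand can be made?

7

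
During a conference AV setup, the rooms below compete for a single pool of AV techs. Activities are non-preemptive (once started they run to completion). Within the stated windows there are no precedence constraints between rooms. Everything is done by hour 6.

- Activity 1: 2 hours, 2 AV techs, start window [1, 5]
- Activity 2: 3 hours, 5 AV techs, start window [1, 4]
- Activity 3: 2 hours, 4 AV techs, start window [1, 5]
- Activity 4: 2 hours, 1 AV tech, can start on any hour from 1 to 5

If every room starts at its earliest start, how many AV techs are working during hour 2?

12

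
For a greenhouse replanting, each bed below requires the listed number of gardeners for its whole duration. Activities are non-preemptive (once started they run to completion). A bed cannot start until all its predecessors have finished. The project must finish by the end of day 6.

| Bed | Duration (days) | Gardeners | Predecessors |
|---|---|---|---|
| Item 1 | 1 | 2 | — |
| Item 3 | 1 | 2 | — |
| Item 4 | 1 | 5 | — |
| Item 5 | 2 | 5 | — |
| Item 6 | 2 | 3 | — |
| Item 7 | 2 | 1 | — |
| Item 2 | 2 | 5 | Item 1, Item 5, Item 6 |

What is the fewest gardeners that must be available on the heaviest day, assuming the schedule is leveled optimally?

Early-start (Item 1@1, Item 3@1, Item 4@1, Item 5@1, Item 6@1, Item 7@1, Item 2@3) gives peak 18: d1:18  d2:9  d3:5  d4:5  d5:0  d6:0.
Shift Item 4→2, Item 5→3, Item 7→3, Item 2→5.
Schedule Item 1@1, Item 3@1, Item 4@2, Item 5@3, Item 6@1, Item 7@3, Item 2@5: d1:7  d2:8  d3:6  d4:6  d5:5  d6:5 — peak 8.

8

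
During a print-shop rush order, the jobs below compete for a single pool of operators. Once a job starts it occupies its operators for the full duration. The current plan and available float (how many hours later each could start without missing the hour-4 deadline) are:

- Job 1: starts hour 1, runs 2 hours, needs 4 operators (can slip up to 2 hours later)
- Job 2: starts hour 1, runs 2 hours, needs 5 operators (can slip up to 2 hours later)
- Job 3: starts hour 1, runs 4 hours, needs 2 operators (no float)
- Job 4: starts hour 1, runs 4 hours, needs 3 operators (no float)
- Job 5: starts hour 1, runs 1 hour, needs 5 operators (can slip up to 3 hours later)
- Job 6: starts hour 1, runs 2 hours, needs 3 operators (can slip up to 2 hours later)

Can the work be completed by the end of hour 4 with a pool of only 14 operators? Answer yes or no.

yes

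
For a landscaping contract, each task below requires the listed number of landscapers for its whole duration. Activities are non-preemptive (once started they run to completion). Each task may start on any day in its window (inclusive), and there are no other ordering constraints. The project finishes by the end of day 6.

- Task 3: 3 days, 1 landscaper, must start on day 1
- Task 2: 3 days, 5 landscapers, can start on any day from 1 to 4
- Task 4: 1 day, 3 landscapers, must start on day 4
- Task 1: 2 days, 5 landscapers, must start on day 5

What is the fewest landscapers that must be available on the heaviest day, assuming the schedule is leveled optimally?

6

Schedule Task 3@1, Task 2@1, Task 4@4, Task 1@5: d1:6  d2:6  d3:6  d4:3  d5:5  d6:5 — peak 6.
Total landscaper-days = 31 over 6 days ⇒ peak ≥ ⌈31/6⌉ = 6, so 6 is optimal.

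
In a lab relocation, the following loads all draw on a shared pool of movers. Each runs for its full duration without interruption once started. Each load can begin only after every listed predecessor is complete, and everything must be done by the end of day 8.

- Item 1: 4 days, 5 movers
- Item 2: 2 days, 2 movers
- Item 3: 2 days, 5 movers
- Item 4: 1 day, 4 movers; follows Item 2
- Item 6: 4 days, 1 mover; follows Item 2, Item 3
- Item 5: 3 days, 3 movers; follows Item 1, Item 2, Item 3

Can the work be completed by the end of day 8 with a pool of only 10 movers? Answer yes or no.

Schedule Item 1@1, Item 2@1, Item 3@3, Item 4@5, Item 6@5, Item 5@5: d1:7  d2:7  d3:10  d4:10  d5:8  d6:4  d7:4  d8:1 — peak 10 ≤ 10.

yes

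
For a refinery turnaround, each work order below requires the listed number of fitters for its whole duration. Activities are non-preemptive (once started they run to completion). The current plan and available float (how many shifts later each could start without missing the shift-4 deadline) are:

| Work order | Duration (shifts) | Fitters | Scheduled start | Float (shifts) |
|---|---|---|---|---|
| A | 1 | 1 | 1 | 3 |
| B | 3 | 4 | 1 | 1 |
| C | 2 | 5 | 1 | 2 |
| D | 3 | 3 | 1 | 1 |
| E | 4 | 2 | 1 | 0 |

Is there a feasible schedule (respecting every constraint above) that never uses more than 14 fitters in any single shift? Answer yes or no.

yes

Schedule A@1, B@1, C@1, D@2, E@1: s1:12  s2:14  s3:9  s4:5 — peak 14 ≤ 14.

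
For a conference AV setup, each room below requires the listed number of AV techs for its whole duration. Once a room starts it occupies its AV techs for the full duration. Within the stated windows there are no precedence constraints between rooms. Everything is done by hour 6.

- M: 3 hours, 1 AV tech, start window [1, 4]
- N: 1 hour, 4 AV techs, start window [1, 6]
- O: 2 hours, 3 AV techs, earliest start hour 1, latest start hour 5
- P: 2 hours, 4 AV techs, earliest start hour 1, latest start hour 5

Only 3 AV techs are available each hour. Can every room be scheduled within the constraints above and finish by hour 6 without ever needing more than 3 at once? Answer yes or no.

Total AV tech-hours = 21; over 6 hours the average is 21/6 > 3, so some hour must exceed 3.

no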